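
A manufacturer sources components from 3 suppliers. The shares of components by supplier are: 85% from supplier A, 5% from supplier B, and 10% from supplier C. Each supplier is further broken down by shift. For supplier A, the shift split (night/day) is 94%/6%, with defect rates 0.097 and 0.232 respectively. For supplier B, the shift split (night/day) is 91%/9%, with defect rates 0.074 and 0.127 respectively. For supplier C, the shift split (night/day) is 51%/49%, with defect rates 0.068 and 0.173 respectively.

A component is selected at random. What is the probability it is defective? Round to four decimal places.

P(D|A) = 0.94·0.097 + 0.06·0.232 = 0.09118 + 0.01392 = 0.1051
P(D|B) = 0.91·0.074 + 0.09·0.127 = 0.06734 + 0.01143 = 0.07877
P(D|C) = 0.51·0.068 + 0.49·0.173 = 0.03468 + 0.08477 = 0.11945
By total probability over the outer partition,
P(D) = 0.85·0.1051 + 0.05·0.07877 + 0.1·0.11945
      = 0.089335 + 0.0039385 + 0.011945 = 0.1052185

0.1052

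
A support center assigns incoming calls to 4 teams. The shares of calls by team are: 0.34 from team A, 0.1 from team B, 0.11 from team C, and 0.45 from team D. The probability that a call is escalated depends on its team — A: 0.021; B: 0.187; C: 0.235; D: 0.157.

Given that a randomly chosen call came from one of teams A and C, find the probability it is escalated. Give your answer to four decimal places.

0.0733

Let S = {A, C}.
P(S) = 0.34 + 0.11 = 0.45.
P(E ∩ S) = 0.021·0.34 + 0.235·0.11 = 0.00714 + 0.02585 = 0.03299.
P(E | S) = 0.03299 / 0.45 = 0.073311…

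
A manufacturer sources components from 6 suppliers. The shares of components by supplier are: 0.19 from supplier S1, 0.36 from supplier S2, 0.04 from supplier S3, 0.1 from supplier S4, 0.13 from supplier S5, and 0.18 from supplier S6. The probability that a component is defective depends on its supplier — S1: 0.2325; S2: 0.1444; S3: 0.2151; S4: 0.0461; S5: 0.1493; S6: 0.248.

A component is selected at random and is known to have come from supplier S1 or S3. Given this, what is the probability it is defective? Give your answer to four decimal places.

Let S = {S1, S3}.
P(S) = 0.19 + 0.04 = 0.23.
P(D ∩ S) = 0.2325·0.19 + 0.2151·0.04 = 0.044175 + 0.008604 = 0.052779.
P(D | S) = 0.052779 / 0.23 = 0.229474…

0.2295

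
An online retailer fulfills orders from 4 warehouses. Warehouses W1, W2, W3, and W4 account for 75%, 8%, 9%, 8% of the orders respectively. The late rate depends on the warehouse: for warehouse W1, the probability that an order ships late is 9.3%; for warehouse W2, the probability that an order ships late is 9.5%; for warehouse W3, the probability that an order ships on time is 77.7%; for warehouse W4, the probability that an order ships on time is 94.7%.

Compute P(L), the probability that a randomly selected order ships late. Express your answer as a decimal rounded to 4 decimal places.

P(L|W3) = 1 − 0.777 = 0.223.
P(L|W4) = 1 − 0.947 = 0.053.
P(L) = P(L|W1)·P(W1) + P(L|W2)·P(W2) + P(L|W3)·P(W3) + P(L|W4)·P(W4)
      = 0.093·0.75 + 0.095·0.08 + 0.223·0.09 + 0.053·0.08
      = 0.06975 + 0.0076 + 0.02007 + 0.00424 = 0.10166

0.1017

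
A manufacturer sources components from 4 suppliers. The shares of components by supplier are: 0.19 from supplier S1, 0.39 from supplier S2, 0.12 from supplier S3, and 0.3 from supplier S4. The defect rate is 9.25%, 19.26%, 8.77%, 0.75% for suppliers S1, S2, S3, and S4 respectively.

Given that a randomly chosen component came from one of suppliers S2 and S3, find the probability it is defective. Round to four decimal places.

P(D|S) ≈ 0.1679

Let S = {S2, S3}.
P(S) = 0.39 + 0.12 = 0.51.
P(D ∩ S) = 0.1926·0.39 + 0.0877·0.12 = 0.075114 + 0.010524 = 0.085638.
P(D | S) = 0.085638 / 0.51 = 0.167918…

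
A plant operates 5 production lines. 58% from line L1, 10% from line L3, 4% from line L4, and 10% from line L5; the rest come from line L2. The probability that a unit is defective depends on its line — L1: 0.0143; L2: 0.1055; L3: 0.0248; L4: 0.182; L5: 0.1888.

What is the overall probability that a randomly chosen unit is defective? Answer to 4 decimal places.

P(D) ≈ 0.0559

P(L2) = 1 − (0.58 + 0.1 + 0.04 + 0.1) = 0.18.
P(D) = P(D|L1)·P(L1) + P(D|L2)·P(L2) + P(D|L3)·P(L3) + P(D|L4)·P(L4) + P(D|L5)·P(L5)
      = 0.0143·0.58 + 0.1055·0.18 + 0.0248·0.1 + 0.182·0.04 + 0.1888·0.1
      = 0.008294 + 0.01899 + 0.00248 + 0.00728 + 0.01888 = 0.055924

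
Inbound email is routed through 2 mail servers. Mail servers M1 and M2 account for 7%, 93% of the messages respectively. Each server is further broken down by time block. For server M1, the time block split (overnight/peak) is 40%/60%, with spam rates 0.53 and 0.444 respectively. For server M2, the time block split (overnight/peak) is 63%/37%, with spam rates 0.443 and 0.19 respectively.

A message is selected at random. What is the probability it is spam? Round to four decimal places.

P(S|M1) = 0.4·0.53 + 0.6·0.444 = 0.212 + 0.2664 = 0.4784
P(S|M2) = 0.63·0.443 + 0.37·0.19 = 0.27909 + 0.0703 = 0.34939
By total probability over the outer partition,
P(S) = 0.07·0.4784 + 0.93·0.34939
      = 0.033488 + 0.3249327 = 0.3584207

0.3584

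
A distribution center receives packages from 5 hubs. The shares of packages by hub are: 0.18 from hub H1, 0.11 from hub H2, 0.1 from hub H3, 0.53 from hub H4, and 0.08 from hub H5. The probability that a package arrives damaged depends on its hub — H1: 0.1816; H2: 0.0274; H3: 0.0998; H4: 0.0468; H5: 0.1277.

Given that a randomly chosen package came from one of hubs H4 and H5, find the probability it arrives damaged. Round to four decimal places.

0.0574

Let S = {H4, H5}.
P(S) = 0.53 + 0.08 = 0.61.
P(D ∩ S) = 0.0468·0.53 + 0.1277·0.08 = 0.024804 + 0.010216 = 0.03502.
P(D | S) = 0.03502 / 0.61 = 0.057410…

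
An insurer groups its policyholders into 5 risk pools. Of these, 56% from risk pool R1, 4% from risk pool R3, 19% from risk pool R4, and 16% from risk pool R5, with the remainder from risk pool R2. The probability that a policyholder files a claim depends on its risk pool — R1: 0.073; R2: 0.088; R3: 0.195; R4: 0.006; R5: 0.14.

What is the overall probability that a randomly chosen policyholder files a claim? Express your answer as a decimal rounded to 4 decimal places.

P(C) ≈ 0.0766

P(R2) = 1 − (0.56 + 0.04 + 0.19 + 0.16) = 0.05.
P(C) = P(C|R1)·P(R1) + P(C|R2)·P(R2) + P(C|R3)·P(R3) + P(C|R4)·P(R4) + P(C|R5)·P(R5)
      = 0.073·0.56 + 0.088·0.05 + 0.195·0.04 + 0.006·0.19 + 0.14·0.16
      = 0.04088 + 0.0044 + 0.0078 + 0.00114 + 0.0224 = 0.07662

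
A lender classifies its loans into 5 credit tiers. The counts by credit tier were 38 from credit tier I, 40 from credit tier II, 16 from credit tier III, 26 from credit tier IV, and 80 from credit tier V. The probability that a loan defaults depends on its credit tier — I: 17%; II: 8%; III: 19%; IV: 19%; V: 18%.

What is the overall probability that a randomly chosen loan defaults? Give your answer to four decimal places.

Total: 38 + 40 + 16 + 26 + 80 = 200.
P(I) = 38/200 = 0.19. P(II) = 40/200 = 0.2. P(III) = 16/200 = 0.08. P(IV) = 26/200 = 0.13. P(V) = 80/200 = 0.4.
P(D) = P(D|I)·P(I) + P(D|II)·P(II) + P(D|III)·P(III) + P(D|IV)·P(IV) + P(D|V)·P(V)
      = 0.17·0.19 + 0.08·0.2 + 0.19·0.08 + 0.19·0.13 + 0.18·0.4
      = 0.0323 + 0.016 + 0.0152 + 0.0247 + 0.072 = 0.1602

P(D) ≈ 0.1602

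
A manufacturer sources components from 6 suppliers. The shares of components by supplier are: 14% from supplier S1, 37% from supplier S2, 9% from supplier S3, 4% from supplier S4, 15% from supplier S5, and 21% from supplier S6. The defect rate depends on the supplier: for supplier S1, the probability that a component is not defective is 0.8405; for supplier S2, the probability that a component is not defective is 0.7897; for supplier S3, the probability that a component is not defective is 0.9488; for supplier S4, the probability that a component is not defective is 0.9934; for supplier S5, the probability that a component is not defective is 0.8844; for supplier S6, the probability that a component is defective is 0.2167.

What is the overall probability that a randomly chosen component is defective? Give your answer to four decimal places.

0.1679

P(D|S1) = 1 − 0.8405 = 0.1595.
P(D|S2) = 1 − 0.7897 = 0.2103.
P(D|S3) = 1 − 0.9488 = 0.0512.
P(D|S4) = 1 − 0.9934 = 0.0066.
P(D|S5) = 1 − 0.8844 = 0.1156.
P(D) = P(D|S1)·P(S1) + P(D|S2)·P(S2) + P(D|S3)·P(S3) + P(D|S4)·P(S4) + P(D|S5)·P(S5) + P(D|S6)·P(S6)
      = 0.1595·0.14 + 0.2103·0.37 + 0.0512·0.09 + 0.0066·0.04 + 0.1156·0.15 + 0.2167·0.21
      = 0.02233 + 0.077811 + 0.004608 + 0.000264 + 0.01734 + 0.045507 = 0.16786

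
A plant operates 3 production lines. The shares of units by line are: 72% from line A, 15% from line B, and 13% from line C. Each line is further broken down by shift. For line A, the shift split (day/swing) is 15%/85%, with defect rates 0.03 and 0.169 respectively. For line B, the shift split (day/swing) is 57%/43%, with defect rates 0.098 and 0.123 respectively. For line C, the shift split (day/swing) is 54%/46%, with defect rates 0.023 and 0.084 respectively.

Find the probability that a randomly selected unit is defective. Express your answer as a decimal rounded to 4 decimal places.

P(D) ≈ 0.1296

P(D|A) = 0.15·0.03 + 0.85·0.169 = 0.0045 + 0.14365 = 0.14815
P(D|B) = 0.57·0.098 + 0.43·0.123 = 0.05586 + 0.05289 = 0.10875
P(D|C) = 0.54·0.023 + 0.46·0.084 = 0.01242 + 0.03864 = 0.05106
By total probability over the outer partition,
P(D) = 0.72·0.14815 + 0.15·0.10875 + 0.13·0.05106
      = 0.106668 + 0.0163125 + 0.0066378 = 0.1296183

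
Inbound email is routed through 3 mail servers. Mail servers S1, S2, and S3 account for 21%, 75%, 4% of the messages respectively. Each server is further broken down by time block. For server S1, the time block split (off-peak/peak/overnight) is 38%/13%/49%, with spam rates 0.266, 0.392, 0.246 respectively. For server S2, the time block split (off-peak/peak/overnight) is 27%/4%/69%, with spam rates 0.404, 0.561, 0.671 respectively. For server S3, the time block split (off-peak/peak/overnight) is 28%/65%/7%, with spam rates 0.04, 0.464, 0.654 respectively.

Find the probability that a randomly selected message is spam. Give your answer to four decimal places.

0.5175

P(S|S1) = 0.38·0.266 + 0.13·0.392 + 0.49·0.246 = 0.10108 + 0.05096 + 0.12054 = 0.27258
P(S|S2) = 0.27·0.404 + 0.04·0.561 + 0.69·0.671 = 0.10908 + 0.02244 + 0.46299 = 0.59451
P(S|S3) = 0.28·0.04 + 0.65·0.464 + 0.07·0.654 = 0.0112 + 0.3016 + 0.04578 = 0.35858
By total probability over the outer partition,
P(S) = 0.21·0.27258 + 0.75·0.59451 + 0.04·0.35858
      = 0.0572418 + 0.4458825 + 0.0143432 = 0.5174675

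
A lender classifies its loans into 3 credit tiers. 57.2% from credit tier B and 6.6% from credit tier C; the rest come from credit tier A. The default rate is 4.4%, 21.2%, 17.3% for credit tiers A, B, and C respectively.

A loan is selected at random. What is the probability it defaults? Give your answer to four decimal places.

P(A) = 1 − (0.572 + 0.066) = 0.362.
P(D) = P(D|A)·P(A) + P(D|B)·P(B) + P(D|C)·P(C)
      = 0.044·0.362 + 0.212·0.572 + 0.173·0.066
      = 0.015928 + 0.121264 + 0.011418 = 0.14861

P(D) ≈ 0.1486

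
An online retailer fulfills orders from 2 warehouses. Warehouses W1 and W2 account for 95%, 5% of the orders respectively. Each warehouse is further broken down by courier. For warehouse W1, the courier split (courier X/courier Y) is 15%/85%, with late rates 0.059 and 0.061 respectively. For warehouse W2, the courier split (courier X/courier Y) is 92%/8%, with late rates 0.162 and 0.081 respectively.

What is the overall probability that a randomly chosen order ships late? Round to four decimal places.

0.0654

P(L|W1) = 0.15·0.059 + 0.85·0.061 = 0.00885 + 0.05185 = 0.0607
P(L|W2) = 0.92·0.162 + 0.08·0.081 = 0.14904 + 0.00648 = 0.15552
Then overall,
P(L) = 0.95·0.0607 + 0.05·0.15552
      = 0.057665 + 0.007776 = 0.065441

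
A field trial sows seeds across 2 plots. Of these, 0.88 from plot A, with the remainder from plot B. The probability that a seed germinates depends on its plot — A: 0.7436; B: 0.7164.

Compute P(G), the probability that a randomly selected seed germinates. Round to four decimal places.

P(G) ≈ 0.7403

P(B) = 1 − (0.88) = 0.12.
P(G) = P(G|A)·P(A) + P(G|B)·P(B)
      = 0.7436·0.88 + 0.7164·0.12
      = 0.654368 + 0.085968 = 0.740336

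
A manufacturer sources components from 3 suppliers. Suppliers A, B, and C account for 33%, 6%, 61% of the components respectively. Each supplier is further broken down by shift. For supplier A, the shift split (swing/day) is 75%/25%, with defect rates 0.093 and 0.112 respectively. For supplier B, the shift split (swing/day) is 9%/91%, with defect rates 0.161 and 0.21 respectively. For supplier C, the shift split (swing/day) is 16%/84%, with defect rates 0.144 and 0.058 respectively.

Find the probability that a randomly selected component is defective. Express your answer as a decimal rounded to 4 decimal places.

P(D) ≈ 0.0884

P(D|A) = 0.75·0.093 + 0.25·0.112 = 0.06975 + 0.028 = 0.09775
P(D|B) = 0.09·0.161 + 0.91·0.21 = 0.01449 + 0.1911 = 0.20559
P(D|C) = 0.16·0.144 + 0.84·0.058 = 0.02304 + 0.04872 = 0.07176
Then overall,
P(D) = 0.33·0.09775 + 0.06·0.20559 + 0.61·0.07176
      = 0.0322575 + 0.0123354 + 0.0437736 = 0.0883665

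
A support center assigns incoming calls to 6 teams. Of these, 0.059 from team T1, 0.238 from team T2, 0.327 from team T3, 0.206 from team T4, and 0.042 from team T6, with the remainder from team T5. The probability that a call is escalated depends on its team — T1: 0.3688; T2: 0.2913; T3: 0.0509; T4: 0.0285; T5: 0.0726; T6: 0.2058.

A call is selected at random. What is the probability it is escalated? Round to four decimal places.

P(T5) = 1 − (0.059 + 0.238 + 0.327 + 0.206 + 0.042) = 0.128.
P(E) = P(E|T1)·P(T1) + P(E|T2)·P(T2) + P(E|T3)·P(T3) + P(E|T4)·P(T4) + P(E|T5)·P(T5) + P(E|T6)·P(T6)
      = 0.3688·0.059 + 0.2913·0.238 + 0.0509·0.327 + 0.0285·0.206 + 0.0726·0.128 + 0.2058·0.042
      = 0.0217592 + 0.0693294 + 0.0166443 + 0.005871 + 0.0092928 + 0.0086436 = 0.1315403

0.1315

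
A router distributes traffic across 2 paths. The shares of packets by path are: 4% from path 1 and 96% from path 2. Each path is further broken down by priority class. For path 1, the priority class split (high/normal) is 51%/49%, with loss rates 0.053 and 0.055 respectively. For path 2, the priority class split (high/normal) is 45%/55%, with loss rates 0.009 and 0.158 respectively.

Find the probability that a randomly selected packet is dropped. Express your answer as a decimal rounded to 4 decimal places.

P(L|1) = 0.51·0.053 + 0.49·0.055 = 0.02703 + 0.02695 = 0.05398
P(L|2) = 0.45·0.009 + 0.55·0.158 = 0.00405 + 0.0869 = 0.09095
By total probability over the outer partition,
P(L) = 0.04·0.05398 + 0.96·0.09095
      = 0.0021592 + 0.087312 = 0.0894712

0.0895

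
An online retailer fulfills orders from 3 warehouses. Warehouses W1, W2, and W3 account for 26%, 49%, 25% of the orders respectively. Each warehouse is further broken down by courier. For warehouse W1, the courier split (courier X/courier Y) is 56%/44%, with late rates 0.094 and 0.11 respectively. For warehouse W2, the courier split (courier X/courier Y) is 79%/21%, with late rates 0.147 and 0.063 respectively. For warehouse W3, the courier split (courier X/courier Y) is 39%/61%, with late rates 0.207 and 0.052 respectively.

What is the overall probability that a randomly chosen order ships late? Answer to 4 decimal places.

P(L) ≈ 0.1178

P(L|W1) = 0.56·0.094 + 0.44·0.11 = 0.05264 + 0.0484 = 0.10104
P(L|W2) = 0.79·0.147 + 0.21·0.063 = 0.11613 + 0.01323 = 0.12936
P(L|W3) = 0.39·0.207 + 0.61·0.052 = 0.08073 + 0.03172 = 0.11245
By total probability over the outer partition,
P(L) = 0.26·0.10104 + 0.49·0.12936 + 0.25·0.11245
      = 0.0262704 + 0.0633864 + 0.0281125 = 0.1177693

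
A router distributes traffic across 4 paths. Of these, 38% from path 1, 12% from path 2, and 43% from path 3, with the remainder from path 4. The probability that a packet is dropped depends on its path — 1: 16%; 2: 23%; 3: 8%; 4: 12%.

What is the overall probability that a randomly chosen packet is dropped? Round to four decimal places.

0.1312

P(4) = 1 − (0.38 + 0.12 + 0.43) = 0.07.
P(L) = P(L|1)·P(1) + P(L|2)·P(2) + P(L|3)·P(3) + P(L|4)·P(4)
      = 0.16·0.38 + 0.23·0.12 + 0.08·0.43 + 0.12·0.07
      = 0.0608 + 0.0276 + 0.0344 + 0.0084 = 0.1312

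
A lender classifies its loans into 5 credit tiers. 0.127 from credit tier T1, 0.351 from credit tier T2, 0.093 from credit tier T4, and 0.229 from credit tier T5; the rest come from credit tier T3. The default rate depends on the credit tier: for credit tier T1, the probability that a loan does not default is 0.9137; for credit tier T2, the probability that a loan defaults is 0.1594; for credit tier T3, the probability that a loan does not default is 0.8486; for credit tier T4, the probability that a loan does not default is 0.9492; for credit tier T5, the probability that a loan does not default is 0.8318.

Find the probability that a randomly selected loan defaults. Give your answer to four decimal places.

P(T3) = 1 − (0.127 + 0.351 + 0.093 + 0.229) = 0.2.
P(D|T1) = 1 − 0.9137 = 0.0863.
P(D|T3) = 1 − 0.8486 = 0.1514.
P(D|T4) = 1 − 0.9492 = 0.0508.
P(D|T5) = 1 − 0.8318 = 0.1682.
P(D) = P(D|T1)·P(T1) + P(D|T2)·P(T2) + P(D|T3)·P(T3) + P(D|T4)·P(T4) + P(D|T5)·P(T5)
      = 0.0863·0.127 + 0.1594·0.351 + 0.1514·0.2 + 0.0508·0.093 + 0.1682·0.229
      = 0.0109601 + 0.0559494 + 0.03028 + 0.0047244 + 0.0385178 = 0.1404317

0.1404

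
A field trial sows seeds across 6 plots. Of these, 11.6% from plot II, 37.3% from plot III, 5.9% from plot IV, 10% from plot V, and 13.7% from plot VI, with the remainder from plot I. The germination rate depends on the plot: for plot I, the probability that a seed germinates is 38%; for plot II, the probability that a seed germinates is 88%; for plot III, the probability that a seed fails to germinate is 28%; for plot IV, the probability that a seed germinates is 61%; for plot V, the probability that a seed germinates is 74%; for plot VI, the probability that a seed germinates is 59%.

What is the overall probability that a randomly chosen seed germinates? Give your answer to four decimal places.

P(I) = 1 − (0.116 + 0.373 + 0.059 + 0.1 + 0.137) = 0.215.
P(G|III) = 1 − 0.28 = 0.72.
Summing over the partition,
P(G) = P(G|I)·P(I) + P(G|II)·P(II) + P(G|III)·P(III) + P(G|IV)·P(IV) + P(G|V)·P(V) + P(G|VI)·P(VI)
      = 0.38·0.215 + 0.88·0.116 + 0.72·0.373 + 0.61·0.059 + 0.74·0.1 + 0.59·0.137
      = 0.0817 + 0.10208 + 0.26856 + 0.03599 + 0.074 + 0.08083 = 0.64316

0.6432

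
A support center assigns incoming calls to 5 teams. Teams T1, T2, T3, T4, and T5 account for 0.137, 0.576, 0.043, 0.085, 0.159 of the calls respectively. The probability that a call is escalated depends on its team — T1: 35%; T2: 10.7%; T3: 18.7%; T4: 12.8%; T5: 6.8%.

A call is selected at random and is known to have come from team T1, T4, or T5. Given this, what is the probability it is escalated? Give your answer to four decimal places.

Let S = {T1, T4, T5}.
P(S) = 0.137 + 0.085 + 0.159 = 0.381.
P(E ∩ S) = 0.35·0.137 + 0.128·0.085 + 0.068·0.159 = 0.04795 + 0.01088 + 0.010812 = 0.069642.
P(E | S) = 0.069642 / 0.381 = 0.182787…

P(E|S) ≈ 0.1828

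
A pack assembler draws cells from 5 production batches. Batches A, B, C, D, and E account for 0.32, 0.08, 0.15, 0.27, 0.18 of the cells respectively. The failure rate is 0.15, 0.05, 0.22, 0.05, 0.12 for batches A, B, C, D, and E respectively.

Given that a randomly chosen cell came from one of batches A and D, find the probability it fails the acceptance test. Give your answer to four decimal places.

Let S = {A, D}.
P(S) = 0.32 + 0.27 = 0.59.
P(F ∩ S) = 0.15·0.32 + 0.05·0.27 = 0.048 + 0.0135 = 0.0615.
P(F | S) = 0.0615 / 0.59 = 0.104237…

0.1042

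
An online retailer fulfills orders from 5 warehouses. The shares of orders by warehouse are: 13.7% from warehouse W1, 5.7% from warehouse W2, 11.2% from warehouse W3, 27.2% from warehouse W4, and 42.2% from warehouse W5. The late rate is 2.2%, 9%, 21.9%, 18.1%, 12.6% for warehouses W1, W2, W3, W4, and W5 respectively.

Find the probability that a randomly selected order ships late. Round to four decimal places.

P(L) ≈ 0.1351

P(L) = P(L|W1)·P(W1) + P(L|W2)·P(W2) + P(L|W3)·P(W3) + P(L|W4)·P(W4) + P(L|W5)·P(W5)
      = 0.022·0.137 + 0.09·0.057 + 0.219·0.112 + 0.181·0.272 + 0.126·0.422
      = 0.003014 + 0.00513 + 0.024528 + 0.049232 + 0.053172 = 0.135076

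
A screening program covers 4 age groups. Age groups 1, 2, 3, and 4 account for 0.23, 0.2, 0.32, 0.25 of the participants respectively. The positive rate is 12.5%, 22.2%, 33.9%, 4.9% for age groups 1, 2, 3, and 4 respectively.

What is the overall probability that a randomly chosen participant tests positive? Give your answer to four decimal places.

0.1939

Using total probability over the partition,
P(T) = P(T|1)·P(1) + P(T|2)·P(2) + P(T|3)·P(3) + P(T|4)·P(4)
      = 0.125·0.23 + 0.222·0.2 + 0.339·0.32 + 0.049·0.25
      = 0.02875 + 0.0444 + 0.10848 + 0.01225 = 0.19388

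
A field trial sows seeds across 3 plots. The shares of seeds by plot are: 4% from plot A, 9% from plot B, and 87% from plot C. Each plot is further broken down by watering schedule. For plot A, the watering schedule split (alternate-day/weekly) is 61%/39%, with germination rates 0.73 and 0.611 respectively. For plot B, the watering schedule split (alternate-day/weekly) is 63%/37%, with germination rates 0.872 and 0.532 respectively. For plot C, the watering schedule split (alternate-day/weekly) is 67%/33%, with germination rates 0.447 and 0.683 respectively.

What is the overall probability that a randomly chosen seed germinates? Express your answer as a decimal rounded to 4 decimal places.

P(G|A) = 0.61·0.73 + 0.39·0.611 = 0.4453 + 0.23829 = 0.68359
P(G|B) = 0.63·0.872 + 0.37·0.532 = 0.54936 + 0.19684 = 0.7462
P(G|C) = 0.67·0.447 + 0.33·0.683 = 0.29949 + 0.22539 = 0.52488
Then overall,
P(G) = 0.04·0.68359 + 0.09·0.7462 + 0.87·0.52488
      = 0.0273436 + 0.067158 + 0.4566456 = 0.5511472

P(G) ≈ 0.5511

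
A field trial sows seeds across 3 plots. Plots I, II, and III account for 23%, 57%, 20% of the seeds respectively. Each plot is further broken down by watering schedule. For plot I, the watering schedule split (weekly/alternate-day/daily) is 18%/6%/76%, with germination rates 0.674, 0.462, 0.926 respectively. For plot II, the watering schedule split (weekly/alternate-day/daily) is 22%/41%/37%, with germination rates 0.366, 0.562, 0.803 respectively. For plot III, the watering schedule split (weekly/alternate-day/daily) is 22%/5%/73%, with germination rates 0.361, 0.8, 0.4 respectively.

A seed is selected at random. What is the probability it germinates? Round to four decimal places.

P(G|I) = 0.18·0.674 + 0.06·0.462 + 0.76·0.926 = 0.12132 + 0.02772 + 0.70376 = 0.8528
P(G|II) = 0.22·0.366 + 0.41·0.562 + 0.37·0.803 = 0.08052 + 0.23042 + 0.29711 = 0.60805
P(G|III) = 0.22·0.361 + 0.05·0.8 + 0.73·0.4 = 0.07942 + 0.04 + 0.292 = 0.41142
Then overall,
P(G) = 0.23·0.8528 + 0.57·0.60805 + 0.2·0.41142
      = 0.196144 + 0.3465885 + 0.082284 = 0.6250165

0.6250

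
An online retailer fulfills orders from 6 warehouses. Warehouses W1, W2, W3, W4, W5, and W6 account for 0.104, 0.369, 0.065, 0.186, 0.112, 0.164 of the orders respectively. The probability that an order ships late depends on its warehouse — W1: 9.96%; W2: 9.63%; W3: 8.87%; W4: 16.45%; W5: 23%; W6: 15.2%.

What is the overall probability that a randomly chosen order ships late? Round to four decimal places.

P(L) ≈ 0.1329

P(L) = P(L|W1)·P(W1) + P(L|W2)·P(W2) + P(L|W3)·P(W3) + P(L|W4)·P(W4) + P(L|W5)·P(W5) + P(L|W6)·P(W6)
      = 0.0996·0.104 + 0.0963·0.369 + 0.0887·0.065 + 0.1645·0.186 + 0.23·0.112 + 0.152·0.164
      = 0.0103584 + 0.0355347 + 0.0057655 + 0.030597 + 0.02576 + 0.024928 = 0.1329436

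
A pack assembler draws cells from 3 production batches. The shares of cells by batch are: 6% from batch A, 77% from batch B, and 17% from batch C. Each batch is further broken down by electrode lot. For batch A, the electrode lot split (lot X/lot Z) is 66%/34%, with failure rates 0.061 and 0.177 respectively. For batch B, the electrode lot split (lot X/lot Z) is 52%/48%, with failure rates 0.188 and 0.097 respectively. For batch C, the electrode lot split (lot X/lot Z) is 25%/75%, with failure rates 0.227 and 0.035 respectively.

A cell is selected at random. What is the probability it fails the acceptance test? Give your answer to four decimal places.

0.1313

P(F|A) = 0.66·0.061 + 0.34·0.177 = 0.04026 + 0.06018 = 0.10044
P(F|B) = 0.52·0.188 + 0.48·0.097 = 0.09776 + 0.04656 = 0.14432
P(F|C) = 0.25·0.227 + 0.75·0.035 = 0.05675 + 0.02625 = 0.083
By total probability over the outer partition,
P(F) = 0.06·0.10044 + 0.77·0.14432 + 0.17·0.083
      = 0.0060264 + 0.1111264 + 0.01411 = 0.1312628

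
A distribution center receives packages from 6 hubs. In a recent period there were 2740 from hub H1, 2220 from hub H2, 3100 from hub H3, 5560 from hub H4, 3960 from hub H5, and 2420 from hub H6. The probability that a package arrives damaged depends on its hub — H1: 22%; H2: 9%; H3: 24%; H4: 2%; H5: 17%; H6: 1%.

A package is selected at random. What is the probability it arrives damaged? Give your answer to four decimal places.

P(D) ≈ 0.1178

Total: 2740 + 2220 + 3100 + 5560 + 3960 + 2420 = 20000.
P(H1) = 2740/20000 = 0.137. P(H2) = 2220/20000 = 0.111. P(H3) = 3100/20000 = 0.155. P(H4) = 5560/20000 = 0.278. P(H5) = 3960/20000 = 0.198. P(H6) = 2420/20000 = 0.121.
By the law of total probability,
P(D) = P(D|H1)·P(H1) + P(D|H2)·P(H2) + P(D|H3)·P(H3) + P(D|H4)·P(H4) + P(D|H5)·P(H5) + P(D|H6)·P(H6)
      = 0.22·0.137 + 0.09·0.111 + 0.24·0.155 + 0.02·0.278 + 0.17·0.198 + 0.01·0.121
      = 0.03014 + 0.00999 + 0.0372 + 0.00556 + 0.03366 + 0.00121 = 0.11776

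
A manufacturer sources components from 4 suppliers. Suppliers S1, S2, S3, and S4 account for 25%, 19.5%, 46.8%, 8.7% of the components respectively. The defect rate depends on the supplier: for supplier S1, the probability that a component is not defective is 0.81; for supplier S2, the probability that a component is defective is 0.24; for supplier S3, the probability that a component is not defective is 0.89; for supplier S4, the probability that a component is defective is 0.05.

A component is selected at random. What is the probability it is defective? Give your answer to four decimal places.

0.1501

P(D|S1) = 1 − 0.81 = 0.19.
P(D|S3) = 1 − 0.89 = 0.11.
P(D) = P(D|S1)·P(S1) + P(D|S2)·P(S2) + P(D|S3)·P(S3) + P(D|S4)·P(S4)
      = 0.19·0.25 + 0.24·0.195 + 0.11·0.468 + 0.05·0.087
      = 0.0475 + 0.0468 + 0.05148 + 0.00435 = 0.15013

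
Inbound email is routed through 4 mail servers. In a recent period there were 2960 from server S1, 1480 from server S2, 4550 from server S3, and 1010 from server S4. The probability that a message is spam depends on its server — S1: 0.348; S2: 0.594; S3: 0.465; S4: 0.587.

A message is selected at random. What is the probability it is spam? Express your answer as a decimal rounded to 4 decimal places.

P(S) ≈ 0.4618

Total: 2960 + 1480 + 4550 + 1010 = 10000.
P(S1) = 2960/10000 = 0.296. P(S2) = 1480/10000 = 0.148. P(S3) = 4550/10000 = 0.455. P(S4) = 1010/10000 = 0.101.
Summing over the partition,
P(S) = P(S|S1)·P(S1) + P(S|S2)·P(S2) + P(S|S3)·P(S3) + P(S|S4)·P(S4)
      = 0.348·0.296 + 0.594·0.148 + 0.465·0.455 + 0.587·0.101
      = 0.103008 + 0.087912 + 0.211575 + 0.059287 = 0.461782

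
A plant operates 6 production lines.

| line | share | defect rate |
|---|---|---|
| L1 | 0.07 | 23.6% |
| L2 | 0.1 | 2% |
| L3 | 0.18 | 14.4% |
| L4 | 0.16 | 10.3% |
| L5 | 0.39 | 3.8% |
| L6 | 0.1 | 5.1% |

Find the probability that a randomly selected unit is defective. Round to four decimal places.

P(D) ≈ 0.0808

Summing over the partition,
P(D) = P(D|L1)·P(L1) + P(D|L2)·P(L2) + P(D|L3)·P(L3) + P(D|L4)·P(L4) + P(D|L5)·P(L5) + P(D|L6)·P(L6)
      = 0.236·0.07 + 0.02·0.1 + 0.144·0.18 + 0.103·0.16 + 0.038·0.39 + 0.051·0.1
      = 0.01652 + 0.002 + 0.02592 + 0.01648 + 0.01482 + 0.0051 = 0.08084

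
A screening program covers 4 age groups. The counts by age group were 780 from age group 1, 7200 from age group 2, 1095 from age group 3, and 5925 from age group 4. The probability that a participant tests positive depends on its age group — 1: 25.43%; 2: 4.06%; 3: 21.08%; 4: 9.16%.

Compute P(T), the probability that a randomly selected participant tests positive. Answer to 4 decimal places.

P(T) ≈ 0.0843

Total: 780 + 7200 + 1095 + 5925 = 15000.
P(1) = 780/15000 = 0.052. P(2) = 7200/15000 = 0.48. P(3) = 1095/15000 = 0.073. P(4) = 5925/15000 = 0.395.
P(T) = P(T|1)·P(1) + P(T|2)·P(2) + P(T|3)·P(3) + P(T|4)·P(4)
      = 0.2543·0.052 + 0.0406·0.48 + 0.2108·0.073 + 0.0916·0.395
      = 0.0132236 + 0.019488 + 0.0153884 + 0.036182 = 0.084282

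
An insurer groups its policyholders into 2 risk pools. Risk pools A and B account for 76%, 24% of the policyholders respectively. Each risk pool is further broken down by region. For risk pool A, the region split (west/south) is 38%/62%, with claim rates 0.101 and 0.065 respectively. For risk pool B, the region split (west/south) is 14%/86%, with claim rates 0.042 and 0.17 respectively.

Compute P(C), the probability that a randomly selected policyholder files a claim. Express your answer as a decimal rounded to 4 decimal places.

P(C|A) = 0.38·0.101 + 0.62·0.065 = 0.03838 + 0.0403 = 0.07868
P(C|B) = 0.14·0.042 + 0.86·0.17 = 0.00588 + 0.1462 = 0.15208
Then overall,
P(C) = 0.76·0.07868 + 0.24·0.15208
      = 0.0597968 + 0.0364992 = 0.096296

0.0963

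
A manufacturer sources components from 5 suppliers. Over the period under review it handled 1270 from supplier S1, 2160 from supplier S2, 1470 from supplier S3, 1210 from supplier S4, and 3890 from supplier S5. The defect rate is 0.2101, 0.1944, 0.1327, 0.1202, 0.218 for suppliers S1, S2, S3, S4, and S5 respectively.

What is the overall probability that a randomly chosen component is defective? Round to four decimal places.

P(D) ≈ 0.1875

Total: 1270 + 2160 + 1470 + 1210 + 3890 = 10000.
P(S1) = 1270/10000 = 0.127. P(S2) = 2160/10000 = 0.216. P(S3) = 1470/10000 = 0.147. P(S4) = 1210/10000 = 0.121. P(S5) = 3890/10000 = 0.389.
P(D) = P(D|S1)·P(S1) + P(D|S2)·P(S2) + P(D|S3)·P(S3) + P(D|S4)·P(S4) + P(D|S5)·P(S5)
      = 0.2101·0.127 + 0.1944·0.216 + 0.1327·0.147 + 0.1202·0.121 + 0.218·0.389
      = 0.0266827 + 0.0419904 + 0.0195069 + 0.0145442 + 0.084802 = 0.1875262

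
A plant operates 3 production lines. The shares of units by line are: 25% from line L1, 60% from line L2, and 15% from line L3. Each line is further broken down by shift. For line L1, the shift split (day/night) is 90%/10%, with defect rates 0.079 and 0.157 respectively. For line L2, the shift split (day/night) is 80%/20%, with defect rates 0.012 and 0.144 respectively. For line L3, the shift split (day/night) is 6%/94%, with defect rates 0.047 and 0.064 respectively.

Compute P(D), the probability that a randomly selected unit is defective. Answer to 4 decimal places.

P(D) ≈ 0.0542

P(D|L1) = 0.9·0.079 + 0.1·0.157 = 0.0711 + 0.0157 = 0.0868
P(D|L2) = 0.8·0.012 + 0.2·0.144 = 0.0096 + 0.0288 = 0.0384
P(D|L3) = 0.06·0.047 + 0.94·0.064 = 0.00282 + 0.06016 = 0.06298
Then overall,
P(D) = 0.25·0.0868 + 0.6·0.0384 + 0.15·0.06298
      = 0.0217 + 0.02304 + 0.009447 = 0.054187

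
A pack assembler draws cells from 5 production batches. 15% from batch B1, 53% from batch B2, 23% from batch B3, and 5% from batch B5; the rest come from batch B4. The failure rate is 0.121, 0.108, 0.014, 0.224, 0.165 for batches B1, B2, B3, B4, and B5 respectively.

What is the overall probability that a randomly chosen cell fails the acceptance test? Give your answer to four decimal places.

0.0958

P(B4) = 1 − (0.15 + 0.53 + 0.23 + 0.05) = 0.04.
Summing over the partition,
P(F) = P(F|B1)·P(B1) + P(F|B2)·P(B2) + P(F|B3)·P(B3) + P(F|B4)·P(B4) + P(F|B5)·P(B5)
      = 0.121·0.15 + 0.108·0.53 + 0.014·0.23 + 0.224·0.04 + 0.165·0.05
      = 0.01815 + 0.05724 + 0.00322 + 0.00896 + 0.00825 = 0.09582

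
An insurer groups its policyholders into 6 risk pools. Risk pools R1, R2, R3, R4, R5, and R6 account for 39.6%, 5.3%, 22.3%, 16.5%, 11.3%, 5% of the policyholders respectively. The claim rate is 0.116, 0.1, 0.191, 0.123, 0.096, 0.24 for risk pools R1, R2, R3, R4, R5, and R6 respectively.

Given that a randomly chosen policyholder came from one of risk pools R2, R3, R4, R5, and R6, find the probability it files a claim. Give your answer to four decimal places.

P(C|S) ≈ 0.1507

Let S = {R2, R3, R4, R5, R6}.
P(S) = 0.053 + 0.223 + 0.165 + 0.113 + 0.05 = 0.604.
P(C ∩ S) = 0.1·0.053 + 0.191·0.223 + 0.123·0.165 + 0.096·0.113 + 0.24·0.05 = 0.0053 + 0.042593 + 0.020295 + 0.010848 + 0.012 = 0.091036.
P(C | S) = 0.091036 / 0.604 = 0.150722…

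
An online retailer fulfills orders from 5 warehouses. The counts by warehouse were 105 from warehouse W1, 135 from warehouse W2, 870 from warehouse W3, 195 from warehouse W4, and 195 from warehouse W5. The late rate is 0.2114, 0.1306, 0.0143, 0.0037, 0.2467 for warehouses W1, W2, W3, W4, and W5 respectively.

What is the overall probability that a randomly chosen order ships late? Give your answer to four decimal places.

0.0674

Total: 105 + 135 + 870 + 195 + 195 = 1500.
P(W1) = 105/1500 = 0.07. P(W2) = 135/1500 = 0.09. P(W3) = 870/1500 = 0.58. P(W4) = 195/1500 = 0.13. P(W5) = 195/1500 = 0.13.
Summing over the partition,
P(L) = P(L|W1)·P(W1) + P(L|W2)·P(W2) + P(L|W3)·P(W3) + P(L|W4)·P(W4) + P(L|W5)·P(W5)
      = 0.2114·0.07 + 0.1306·0.09 + 0.0143·0.58 + 0.0037·0.13 + 0.2467·0.13
      = 0.014798 + 0.011754 + 0.008294 + 0.000481 + 0.032071 = 0.067398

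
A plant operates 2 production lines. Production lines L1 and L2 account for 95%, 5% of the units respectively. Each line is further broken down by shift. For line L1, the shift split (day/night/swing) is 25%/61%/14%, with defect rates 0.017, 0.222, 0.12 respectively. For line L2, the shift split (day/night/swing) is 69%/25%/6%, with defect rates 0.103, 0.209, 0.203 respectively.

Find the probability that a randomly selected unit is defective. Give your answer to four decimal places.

P(D|L1) = 0.25·0.017 + 0.61·0.222 + 0.14·0.12 = 0.00425 + 0.13542 + 0.0168 = 0.15647
P(D|L2) = 0.69·0.103 + 0.25·0.209 + 0.06·0.203 = 0.07107 + 0.05225 + 0.01218 = 0.1355
By total probability over the outer partition,
P(D) = 0.95·0.15647 + 0.05·0.1355
      = 0.1486465 + 0.006775 = 0.1554215

P(D) ≈ 0.1554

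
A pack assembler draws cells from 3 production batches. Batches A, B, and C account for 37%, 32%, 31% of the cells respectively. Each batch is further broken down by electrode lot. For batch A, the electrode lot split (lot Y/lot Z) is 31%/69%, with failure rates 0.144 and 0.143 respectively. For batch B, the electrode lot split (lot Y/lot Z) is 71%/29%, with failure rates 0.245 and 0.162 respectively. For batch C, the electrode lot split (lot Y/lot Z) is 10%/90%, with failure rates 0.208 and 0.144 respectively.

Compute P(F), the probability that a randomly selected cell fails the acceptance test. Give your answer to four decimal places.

P(F|A) = 0.31·0.144 + 0.69·0.143 = 0.04464 + 0.09867 = 0.14331
P(F|B) = 0.71·0.245 + 0.29·0.162 = 0.17395 + 0.04698 = 0.22093
P(F|C) = 0.1·0.208 + 0.9·0.144 = 0.0208 + 0.1296 = 0.1504
By total probability over the outer partition,
P(F) = 0.37·0.14331 + 0.32·0.22093 + 0.31·0.1504
      = 0.0530247 + 0.0706976 + 0.046624 = 0.1703463

0.1703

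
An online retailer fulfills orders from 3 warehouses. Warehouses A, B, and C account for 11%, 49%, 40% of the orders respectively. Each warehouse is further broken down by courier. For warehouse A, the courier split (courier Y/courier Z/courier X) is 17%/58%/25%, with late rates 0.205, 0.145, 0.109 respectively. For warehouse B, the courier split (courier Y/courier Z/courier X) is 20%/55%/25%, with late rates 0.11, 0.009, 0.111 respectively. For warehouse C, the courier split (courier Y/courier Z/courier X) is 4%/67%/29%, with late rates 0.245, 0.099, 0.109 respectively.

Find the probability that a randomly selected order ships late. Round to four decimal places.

0.0860

P(L|A) = 0.17·0.205 + 0.58·0.145 + 0.25·0.109 = 0.03485 + 0.0841 + 0.02725 = 0.1462
P(L|B) = 0.2·0.11 + 0.55·0.009 + 0.25·0.111 = 0.022 + 0.00495 + 0.02775 = 0.0547
P(L|C) = 0.04·0.245 + 0.67·0.099 + 0.29·0.109 = 0.0098 + 0.06633 + 0.03161 = 0.10774
By total probability over the outer partition,
P(L) = 0.11·0.1462 + 0.49·0.0547 + 0.4·0.10774
      = 0.016082 + 0.026803 + 0.043096 = 0.085981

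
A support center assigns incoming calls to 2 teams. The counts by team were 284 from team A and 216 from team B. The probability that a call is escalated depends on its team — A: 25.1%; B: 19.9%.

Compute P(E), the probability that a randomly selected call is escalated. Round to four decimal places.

Total: 284 + 216 = 500.
P(A) = 284/500 = 0.568. P(B) = 216/500 = 0.432.
Using total probability over the partition,
P(E) = P(E|A)·P(A) + P(E|B)·P(B)
      = 0.251·0.568 + 0.199·0.432
      = 0.142568 + 0.085968 = 0.228536

P(E) ≈ 0.2285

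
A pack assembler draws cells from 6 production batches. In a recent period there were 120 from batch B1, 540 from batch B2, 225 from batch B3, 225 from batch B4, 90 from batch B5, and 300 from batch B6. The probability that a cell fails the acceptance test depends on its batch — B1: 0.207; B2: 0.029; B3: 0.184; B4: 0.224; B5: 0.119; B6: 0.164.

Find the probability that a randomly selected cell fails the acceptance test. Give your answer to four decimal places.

Total: 120 + 540 + 225 + 225 + 90 + 300 = 1500.
P(B1) = 120/1500 = 0.08. P(B2) = 540/1500 = 0.36. P(B3) = 225/1500 = 0.15. P(B4) = 225/1500 = 0.15. P(B5) = 90/1500 = 0.06. P(B6) = 300/1500 = 0.2.
P(F) = P(F|B1)·P(B1) + P(F|B2)·P(B2) + P(F|B3)·P(B3) + P(F|B4)·P(B4) + P(F|B5)·P(B5) + P(F|B6)·P(B6)
      = 0.207·0.08 + 0.029·0.36 + 0.184·0.15 + 0.224·0.15 + 0.119·0.06 + 0.164·0.2
      = 0.01656 + 0.01044 + 0.0276 + 0.0336 + 0.00714 + 0.0328 = 0.12814

P(F) ≈ 0.1281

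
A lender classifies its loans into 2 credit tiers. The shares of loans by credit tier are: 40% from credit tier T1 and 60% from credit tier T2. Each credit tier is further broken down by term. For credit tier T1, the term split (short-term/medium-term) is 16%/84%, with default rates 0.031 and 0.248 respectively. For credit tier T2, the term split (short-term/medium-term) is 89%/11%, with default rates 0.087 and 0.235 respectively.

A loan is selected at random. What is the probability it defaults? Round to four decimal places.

P(D|T1) = 0.16·0.031 + 0.84·0.248 = 0.00496 + 0.20832 = 0.21328
P(D|T2) = 0.89·0.087 + 0.11·0.235 = 0.07743 + 0.02585 = 0.10328
Then overall,
P(D) = 0.4·0.21328 + 0.6·0.10328
      = 0.085312 + 0.061968 = 0.14728

P(D) ≈ 0.1473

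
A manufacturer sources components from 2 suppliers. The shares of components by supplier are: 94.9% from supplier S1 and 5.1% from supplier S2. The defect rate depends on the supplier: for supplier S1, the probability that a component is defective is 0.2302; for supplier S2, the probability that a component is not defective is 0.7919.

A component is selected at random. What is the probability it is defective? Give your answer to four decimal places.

0.2291

P(D|S2) = 1 − 0.7919 = 0.2081.
P(D) = P(D|S1)·P(S1) + P(D|S2)·P(S2)
      = 0.2302·0.949 + 0.2081·0.051
      = 0.2184598 + 0.0106131 = 0.2290729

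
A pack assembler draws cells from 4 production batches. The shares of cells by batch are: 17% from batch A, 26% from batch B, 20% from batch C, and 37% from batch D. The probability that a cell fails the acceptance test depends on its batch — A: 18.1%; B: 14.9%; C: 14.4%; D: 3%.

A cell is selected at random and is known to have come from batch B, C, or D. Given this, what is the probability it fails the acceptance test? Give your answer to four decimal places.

P(F|S) ≈ 0.0947

Let S = {B, C, D}.
P(S) = 0.26 + 0.2 + 0.37 = 0.83.
P(F ∩ S) = 0.149·0.26 + 0.144·0.2 + 0.03·0.37 = 0.03874 + 0.0288 + 0.0111 = 0.07864.
P(F | S) = 0.07864 / 0.83 = 0.094747…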